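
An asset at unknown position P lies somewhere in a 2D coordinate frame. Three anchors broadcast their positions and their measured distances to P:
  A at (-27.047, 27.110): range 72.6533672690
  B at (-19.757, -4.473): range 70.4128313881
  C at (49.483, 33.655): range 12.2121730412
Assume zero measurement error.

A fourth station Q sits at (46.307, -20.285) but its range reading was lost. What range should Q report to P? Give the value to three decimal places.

42.427

eq1: (x + 27.047)² + (y − 27.110)² = 72.6533672690²
eq2: (x + 19.757)² + (y + 4.473)² = 70.4128313881²
eq3: (x − 49.483)² + (y − 33.655)² = 12.2121730412²
eq2−eq1, eq2−eq3 (x²,y² cancel):
  -14.580·x + 63.166·y = 735.600580
  138.480·x + 76.256·y = 7979.709190
det = -14.580·76.256 − 63.166·138.480 = -9859.040160
x = (735.600580·76.256 − 63.166·7979.709190) / -9859.040160 = 45.435696
y = (-14.580·7979.709190 − 735.600580·138.480) / -9859.040160 = 22.132999
|P − Q| = √((45.435696 − 46.307)² + (22.132999 − -20.285)²) = 42.426947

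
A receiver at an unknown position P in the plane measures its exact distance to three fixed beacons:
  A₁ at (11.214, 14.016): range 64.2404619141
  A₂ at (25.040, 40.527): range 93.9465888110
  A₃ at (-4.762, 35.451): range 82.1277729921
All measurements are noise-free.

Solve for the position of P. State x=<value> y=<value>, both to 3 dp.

x=-10.387 y=-46.484

eq1: (x − 11.214)² + (y − 14.016)² = 64.2404619141²
eq2: (x − 25.040)² + (y − 40.527)² = 93.9465888110²
eq3: (x + 4.762)² + (y − 35.451)² = 82.1277729921²
eq2−eq1, eq2−eq3 (x²,y² cancel):
  -27.652·x − 53.022·y = 2751.887325
  -59.604·x − 10.152·y = 1091.001169
det = -27.652·-10.152 − -53.022·-59.604 = -2879.600184
x = (2751.887325·-10.152 − -53.022·1091.001169) / -2879.600184 = -10.386825
y = (-27.652·1091.001169 − 2751.887325·-59.604) / -2879.600184 = -46.483928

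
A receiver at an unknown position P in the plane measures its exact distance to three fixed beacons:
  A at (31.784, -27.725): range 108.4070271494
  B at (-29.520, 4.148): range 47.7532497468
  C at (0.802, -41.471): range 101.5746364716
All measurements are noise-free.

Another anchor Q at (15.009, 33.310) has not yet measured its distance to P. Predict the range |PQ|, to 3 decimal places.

61.415

eq1: (x − 31.784)² + (y + 27.725)² = 108.4070271494²
eq2: (x + 29.520)² + (y − 4.148)² = 47.7532497468²
eq3: (x − 0.802)² + (y + 41.471)² = 101.5746364716²
eq2−eq1, eq2−eq3 (x²,y² cancel):
  122.608·x − 63.746·y = -8581.448697
  60.644·x − 91.238·y = -7205.183172
det = 122.608·-91.238 − -63.746·60.644 = -7320.696280
x = (-8581.448697·-91.238 − -63.746·-7205.183172) / -7320.696280 = -44.210632
y = (122.608·-7205.183172 − -8581.448697·60.644) / -7320.696280 = 49.585410
|P − Q| = √((-44.210632 − 15.009)² + (49.585410 − 33.310)²) = 61.415420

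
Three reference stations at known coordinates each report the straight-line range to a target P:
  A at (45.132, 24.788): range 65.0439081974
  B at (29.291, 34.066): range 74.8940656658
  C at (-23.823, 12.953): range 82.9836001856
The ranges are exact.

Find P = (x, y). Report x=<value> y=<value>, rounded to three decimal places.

eq1: (x − 45.132)² + (y − 24.788)² = 65.0439081974²
eq2: (x − 29.291)² + (y − 34.066)² = 74.8940656658²
eq3: (x + 23.823)² + (y − 12.953)² = 82.9836001856²
eq3−eq2, eq3−eq1 (x²,y² cancel):
  106.228·x + 42.226·y = 2560.296327
  137.910·x + 23.670·y = 4571.594736
det = 106.228·23.670 − 42.226·137.910 = -3308.970900
x = (2560.296327·23.670 − 42.226·4571.594736) / -3308.970900 = 40.023908
y = (106.228·4571.594736 − 2560.296327·137.910) / -3308.970900 = -40.055021

x=40.024 y=-40.055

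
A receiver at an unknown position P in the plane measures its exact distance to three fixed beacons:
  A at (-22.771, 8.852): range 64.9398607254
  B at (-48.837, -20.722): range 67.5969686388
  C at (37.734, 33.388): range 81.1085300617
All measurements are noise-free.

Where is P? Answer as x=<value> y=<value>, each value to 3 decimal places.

x=14.506 y=-44.323

eq1: (x + 22.771)² + (y − 8.852)² = 64.9398607254²
eq2: (x + 48.837)² + (y + 20.722)² = 67.5969686388²
eq3: (x − 37.734)² + (y − 33.388)² = 81.1085300617²
eq1−eq2, eq1−eq3 (x²,y² cancel):
  -52.132·x − 59.148·y = 1865.412850
  121.010·x + 49.072·y = -419.671183
det = -52.132·49.072 − -59.148·121.010 = 4599.277976
x = (1865.412850·49.072 − -59.148·-419.671183) / 4599.277976 = 14.505935
y = (-52.132·-419.671183 − 1865.412850·121.010) / 4599.277976 = -44.323329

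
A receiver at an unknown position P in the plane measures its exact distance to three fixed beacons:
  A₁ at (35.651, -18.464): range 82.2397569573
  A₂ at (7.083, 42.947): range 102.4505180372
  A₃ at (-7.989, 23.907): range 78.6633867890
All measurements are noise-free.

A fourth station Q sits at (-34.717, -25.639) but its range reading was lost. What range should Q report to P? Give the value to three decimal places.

eq1: (x − 35.651)² + (y + 18.464)² = 82.2397569573²
eq2: (x − 7.083)² + (y − 42.947)² = 102.4505180372²
eq3: (x + 7.989)² + (y − 23.907)² = 78.6633867890²
eq2−eq3, eq2−eq1 (x²,y² cancel):
  -30.144·x − 38.080·y = 3048.935297
  57.136·x − 122.822·y = 3450.030421
det = -30.144·-122.822 − -38.080·57.136 = 5878.085248
x = (3048.935297·-122.822 − -38.080·3450.030421) / 5878.085248 = -41.356864
y = (-30.144·3450.030421 − 3048.935297·57.136) / 5878.085248 = -47.328624
|P − Q| = √((-41.356864 − -34.717)² + (-47.328624 − -25.639)²) = 22.683200

22.683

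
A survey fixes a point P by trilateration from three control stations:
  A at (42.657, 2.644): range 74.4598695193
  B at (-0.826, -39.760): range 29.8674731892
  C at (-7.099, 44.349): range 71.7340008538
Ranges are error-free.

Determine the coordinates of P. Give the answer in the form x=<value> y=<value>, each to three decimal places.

x=-26.608 y=-24.681

eq1: (x − 42.657)² + (y − 2.644)² = 74.4598695193²
eq2: (x + 0.826)² + (y + 39.760)² = 29.8674731892²
eq3: (x + 7.099)² + (y − 44.349)² = 71.7340008538²
eq2−eq3, eq2−eq1 (x²,y² cancel):
  -12.546·x + 168.218·y = -3818.011198
  86.966·x + 84.808·y = -4407.135705
det = -12.546·84.808 − 168.218·86.966 = -15693.247756
x = (-3818.011198·84.808 − 168.218·-4407.135705) / -15693.247756 = -26.607728
y = (-12.546·-4407.135705 − -3818.011198·86.966) / -15693.247756 = -24.681257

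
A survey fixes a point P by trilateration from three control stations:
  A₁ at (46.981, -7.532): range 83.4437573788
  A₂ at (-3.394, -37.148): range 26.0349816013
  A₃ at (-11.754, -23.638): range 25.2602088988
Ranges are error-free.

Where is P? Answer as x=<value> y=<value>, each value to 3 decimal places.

eq1: (x − 46.981)² + (y + 7.532)² = 83.4437573788²
eq2: (x + 3.394)² + (y + 37.148)² = 26.0349816013²
eq3: (x + 11.754)² + (y + 23.638)² = 25.2602088988²
eq3−eq2, eq3−eq1 (x²,y² cancel):
  16.720·x − 27.020·y = 654.839467
  117.470·x + 32.212·y = -4757.748667
det = 16.720·32.212 − -27.020·117.470 = 3712.624040
x = (654.839467·32.212 − -27.020·-4757.748667) / 3712.624040 = -28.944671
y = (16.720·-4757.748667 − 654.839467·117.470) / 3712.624040 = -42.146349

x=-28.945 y=-42.146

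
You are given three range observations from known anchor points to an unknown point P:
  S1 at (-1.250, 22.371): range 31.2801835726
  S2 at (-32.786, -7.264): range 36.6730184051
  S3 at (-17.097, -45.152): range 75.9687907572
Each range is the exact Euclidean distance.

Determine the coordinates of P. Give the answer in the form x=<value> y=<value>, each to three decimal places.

eq1: (x + 1.250)² + (y − 22.371)² = 31.2801835726²
eq2: (x + 32.786)² + (y + 7.264)² = 36.6730184051²
eq3: (x + 17.097)² + (y + 45.152)² = 75.9687907572²
eq1−eq2, eq1−eq3 (x²,y² cancel):
  -63.072·x − 59.270·y = 259.202956
  -31.694·x − 135.046·y = -2963.820913
det = -63.072·-135.046 − -59.270·-31.694 = 6639.117932
x = (259.202956·-135.046 − -59.270·-2963.820913) / 6639.117932 = -31.731623
y = (-63.072·-2963.820913 − 259.202956·-31.694) / 6639.117932 = 29.393858

x=-31.732 y=29.394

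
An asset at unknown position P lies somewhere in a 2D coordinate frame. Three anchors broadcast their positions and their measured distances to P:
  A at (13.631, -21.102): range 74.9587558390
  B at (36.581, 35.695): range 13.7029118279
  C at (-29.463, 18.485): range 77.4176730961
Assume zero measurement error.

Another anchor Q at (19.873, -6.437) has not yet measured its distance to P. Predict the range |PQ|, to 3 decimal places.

59.023

eq1: (x − 13.631)² + (y + 21.102)² = 74.9587558390²
eq2: (x − 36.581)² + (y − 35.695)² = 13.7029118279²
eq3: (x + 29.463)² + (y − 18.485)² = 77.4176730961²
eq1−eq2, eq1−eq3 (x²,y² cancel):
  45.900·x + 113.594·y = 7412.249305
  -86.188·x + 79.174·y = 203.983998
det = 45.900·79.174 − 113.594·-86.188 = 13424.526272
x = (7412.249305·79.174 − 113.594·203.983998) / 13424.526272 = 41.989271
y = (45.900·203.983998 − 7412.249305·-86.188) / 13424.526272 = 48.285488
|P − Q| = √((41.989271 − 19.873)² + (48.285488 − -6.437)²) = 59.022709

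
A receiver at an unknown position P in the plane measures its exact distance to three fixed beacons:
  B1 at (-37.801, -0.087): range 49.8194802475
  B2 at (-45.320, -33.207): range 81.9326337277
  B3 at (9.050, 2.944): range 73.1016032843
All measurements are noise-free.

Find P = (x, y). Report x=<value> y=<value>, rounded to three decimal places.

x=-47.975 y=48.683

eq1: (x + 37.801)² + (y + 0.087)² = 49.8194802475²
eq2: (x + 45.320)² + (y + 33.207)² = 81.9326337277²
eq3: (x − 9.050)² + (y − 2.944)² = 73.1016032843²
eq2−eq3, eq2−eq1 (x²,y² cancel):
  108.740·x + 72.302·y = -1696.925546
  15.038·x + 66.240·y = 2503.291778
det = 108.740·66.240 − 72.302·15.038 = 6115.660124
x = (-1696.925546·66.240 − 72.302·2503.291778) / 6115.660124 = -47.974764
y = (108.740·2503.291778 − -1696.925546·15.038) / 6115.660124 = 48.682613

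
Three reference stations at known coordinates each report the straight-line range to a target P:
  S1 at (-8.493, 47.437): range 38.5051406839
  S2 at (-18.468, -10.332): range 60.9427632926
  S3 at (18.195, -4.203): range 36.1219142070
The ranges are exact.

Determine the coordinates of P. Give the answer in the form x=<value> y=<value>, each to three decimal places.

x=26.324 y=30.992

eq1: (x + 8.493)² + (y − 47.437)² = 38.5051406839²
eq2: (x + 18.468)² + (y + 10.332)² = 60.9427632926²
eq3: (x − 18.195)² + (y + 4.203)² = 36.1219142070²
eq3−eq1, eq3−eq2 (x²,y² cancel):
  -53.376·x + 103.280·y = 1795.823611
  -73.326·x − 12.258·y = -2310.133698
det = -53.376·-12.258 − 103.280·-73.326 = 8227.392288
x = (1795.823611·-12.258 − 103.280·-2310.133698) / 8227.392288 = 26.323943
y = (-53.376·-2310.133698 − 1795.823611·-73.326) / 8227.392288 = 30.992354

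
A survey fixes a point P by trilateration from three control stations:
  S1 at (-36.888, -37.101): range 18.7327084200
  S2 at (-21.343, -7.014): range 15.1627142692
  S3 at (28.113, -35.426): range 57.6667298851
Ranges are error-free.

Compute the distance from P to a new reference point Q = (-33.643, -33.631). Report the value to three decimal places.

14.159

eq1: (x + 36.888)² + (y + 37.101)² = 18.7327084200²
eq2: (x + 21.343)² + (y + 7.014)² = 15.1627142692²
eq3: (x − 28.113)² + (y + 35.426)² = 57.6667298851²
eq1−eq3, eq1−eq2 (x²,y² cancel):
  130.002·x + 3.350·y = -3666.403871
  31.090·x + 60.174·y = -2111.482439
det = 130.002·60.174 − 3.350·31.090 = 7718.588848
x = (-3666.403871·60.174 − 3.350·-2111.482439) / 7718.588848 = -27.666809
y = (130.002·-2111.482439 − -3666.403871·31.090) / 7718.588848 = -20.795050
|P − Q| = √((-27.666809 − -33.643)² + (-20.795050 − -33.631)²) = 14.158971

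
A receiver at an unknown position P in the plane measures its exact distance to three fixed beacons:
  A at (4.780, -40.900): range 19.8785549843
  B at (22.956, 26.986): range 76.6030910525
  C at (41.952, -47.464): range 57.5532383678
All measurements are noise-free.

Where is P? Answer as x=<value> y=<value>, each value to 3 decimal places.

x=-15.051 y=-39.524

eq1: (x − 4.780)² + (y + 40.900)² = 19.8785549843²
eq2: (x − 22.956)² + (y − 26.986)² = 76.6030910525²
eq3: (x − 41.952)² + (y + 47.464)² = 57.5532383678²
eq2−eq3, eq2−eq1 (x²,y² cancel):
  37.992·x − 148.900·y = 5313.237780
  -36.352·x − 135.772·y = 5913.312879
det = 37.992·-135.772 − -148.900·-36.352 = -10571.062624
x = (5313.237780·-135.772 − -148.900·5913.312879) / -10571.062624 = -15.050840
y = (37.992·5913.312879 − 5313.237780·-36.352) / -10571.062624 = -39.523501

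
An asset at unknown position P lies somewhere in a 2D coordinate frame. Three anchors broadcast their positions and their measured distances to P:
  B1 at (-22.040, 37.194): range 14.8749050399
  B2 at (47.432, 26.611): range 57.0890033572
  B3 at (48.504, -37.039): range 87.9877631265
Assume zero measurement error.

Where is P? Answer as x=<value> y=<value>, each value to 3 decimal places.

x=-9.606 y=29.030

eq1: (x + 22.040)² + (y − 37.194)² = 14.8749050399²
eq2: (x − 47.432)² + (y − 26.611)² = 57.0890033572²
eq3: (x − 48.504)² + (y + 37.039)² = 87.9877631265²
eq1−eq2, eq1−eq3 (x²,y² cancel):
  138.944·x − 21.166·y = -1949.106795
  141.088·x − 148.466·y = -5665.213359
det = 138.944·-148.466 − -21.166·141.088 = -17642.191296
x = (-1949.106795·-148.466 − -21.166·-5665.213359) / -17642.191296 = -9.605733
y = (138.944·-5665.213359 − -1949.106795·141.088) / -17642.191296 = 29.029944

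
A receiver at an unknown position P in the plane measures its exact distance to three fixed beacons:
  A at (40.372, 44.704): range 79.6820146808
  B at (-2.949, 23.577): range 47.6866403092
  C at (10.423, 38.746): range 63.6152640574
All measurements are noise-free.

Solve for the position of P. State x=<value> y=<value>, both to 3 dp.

eq1: (x − 40.372)² + (y − 44.704)² = 79.6820146808²
eq2: (x + 2.949)² + (y − 23.577)² = 47.6866403092²
eq3: (x − 10.423)² + (y − 38.746)² = 63.6152640574²
eq3−eq2, eq3−eq1 (x²,y² cancel):
  -26.744·x − 30.338·y = 727.566242
  59.898·x + 11.916·y = -283.867088
det = -26.744·11.916 − -30.338·59.898 = 1498.504020
x = (727.566242·11.916 − -30.338·-283.867088) / 1498.504020 = 0.038518
y = (-26.744·-283.867088 − 727.566242·59.898) / 1498.504020 = -24.015966

x=0.039 y=-24.016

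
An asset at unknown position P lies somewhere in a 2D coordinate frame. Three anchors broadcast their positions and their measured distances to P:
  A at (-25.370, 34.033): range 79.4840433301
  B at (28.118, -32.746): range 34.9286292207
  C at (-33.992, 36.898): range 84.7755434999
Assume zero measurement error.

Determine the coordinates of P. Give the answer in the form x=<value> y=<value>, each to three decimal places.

eq1: (x + 25.370)² + (y − 34.033)² = 79.4840433301²
eq2: (x − 28.118)² + (y + 32.746)² = 34.9286292207²
eq3: (x + 33.992)² + (y − 36.898)² = 84.7755434999²
eq1−eq3, eq1−eq2 (x²,y² cancel):
  -17.244·x + 5.730·y = -154.143153
  106.976·x − 133.558·y = 5158.744456
det = -17.244·-133.558 − 5.730·106.976 = 1690.101672
x = (-154.143153·-133.558 − 5.730·5158.744456) / 1690.101672 = -5.308884
y = (-17.244·5158.744456 − -154.143153·106.976) / 1690.101672 = -42.877759

x=-5.309 y=-42.878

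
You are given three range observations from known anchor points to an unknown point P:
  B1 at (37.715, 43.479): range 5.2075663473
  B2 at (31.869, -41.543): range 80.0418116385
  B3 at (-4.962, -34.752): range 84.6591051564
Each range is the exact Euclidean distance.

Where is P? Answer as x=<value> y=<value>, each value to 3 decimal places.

eq1: (x − 37.715)² + (y − 43.479)² = 5.2075663473²
eq2: (x − 31.869)² + (y + 41.543)² = 80.0418116385²
eq3: (x + 4.962)² + (y + 34.752)² = 84.6591051564²
eq2−eq3, eq2−eq1 (x²,y² cancel):
  -73.662·x + 13.582·y = -2269.603538
  11.692·x + 170.044·y = 6950.963519
det = -73.662·170.044 − 13.582·11.692 = -12684.581872
x = (-2269.603538·170.044 − 13.582·6950.963519) / -12684.581872 = 37.868056
y = (-73.662·6950.963519 − -2269.603538·11.692) / -12684.581872 = 38.273683

x=37.868 y=38.274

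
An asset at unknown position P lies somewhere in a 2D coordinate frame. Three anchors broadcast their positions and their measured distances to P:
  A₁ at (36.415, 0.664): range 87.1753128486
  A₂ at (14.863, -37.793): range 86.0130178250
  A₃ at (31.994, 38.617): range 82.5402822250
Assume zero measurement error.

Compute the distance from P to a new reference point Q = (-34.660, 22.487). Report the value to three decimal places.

eq1: (x − 36.415)² + (y − 0.664)² = 87.1753128486²
eq2: (x − 14.863)² + (y + 37.793)² = 86.0130178250²
eq3: (x − 31.994)² + (y − 38.617)² = 82.5402822250²
eq1−eq3, eq1−eq2 (x²,y² cancel):
  -8.842·x + 75.906·y = 1975.032584
  -43.104·x − 76.914·y = 524.022432
det = -8.842·-76.914 − 75.906·-43.104 = 3951.925812
x = (1975.032584·-76.914 − 75.906·524.022432) / 3951.925812 = -48.503973
y = (-8.842·524.022432 − 1975.032584·-43.104) / 3951.925812 = 20.369410
|P − Q| = √((-48.503973 − -34.660)² + (20.369410 − 22.487)²) = 14.004991

14.005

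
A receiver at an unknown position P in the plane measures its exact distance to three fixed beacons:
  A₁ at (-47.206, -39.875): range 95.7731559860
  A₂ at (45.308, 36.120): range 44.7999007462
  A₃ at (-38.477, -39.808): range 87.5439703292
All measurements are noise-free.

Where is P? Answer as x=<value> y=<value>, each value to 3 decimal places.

eq1: (x + 47.206)² + (y + 39.875)² = 95.7731559860²
eq2: (x − 45.308)² + (y − 36.120)² = 44.7999007462²
eq3: (x + 38.477)² + (y + 39.808)² = 87.5439703292²
eq3−eq1, eq3−eq2 (x²,y² cancel):
  -17.458·x − 0.134·y = -755.284999
  167.570·x + 151.856·y = 5949.228505
det = -17.458·151.856 − -0.134·167.570 = -2628.647668
x = (-755.284999·151.856 − -0.134·5949.228505) / -2628.647668 = 43.329261
y = (-17.458·5949.228505 − -755.284999·167.570) / -2628.647668 = -8.636181

x=43.329 y=-8.636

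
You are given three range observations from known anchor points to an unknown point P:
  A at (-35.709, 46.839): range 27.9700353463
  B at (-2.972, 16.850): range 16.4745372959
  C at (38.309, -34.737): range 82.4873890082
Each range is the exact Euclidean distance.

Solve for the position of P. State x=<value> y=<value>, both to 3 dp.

eq1: (x + 35.709)² + (y − 46.839)² = 27.9700353463²
eq2: (x + 2.972)² + (y − 16.850)² = 16.4745372959²
eq3: (x − 38.309)² + (y + 34.737)² = 82.4873890082²
eq2−eq3, eq2−eq1 (x²,y² cancel):
  82.562·x − 103.174·y = -4151.275600
  -65.474·x + 59.978·y = 2665.356820
det = 82.562·59.978 − -103.174·-65.474 = -1803.310840
x = (-4151.275600·59.978 − -103.174·2665.356820) / -1803.310840 = -14.423646
y = (82.562·2665.356820 − -4151.275600·-65.474) / -1803.310840 = 28.693572

x=-14.424 y=28.694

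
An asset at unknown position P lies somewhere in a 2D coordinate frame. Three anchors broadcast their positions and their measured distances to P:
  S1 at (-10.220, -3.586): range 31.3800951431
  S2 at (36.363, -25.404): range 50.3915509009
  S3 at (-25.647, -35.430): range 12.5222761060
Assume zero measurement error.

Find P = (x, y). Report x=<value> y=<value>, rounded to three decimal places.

x=-13.139 y=-34.830

eq1: (x + 10.220)² + (y + 3.586)² = 31.3800951431²
eq2: (x − 36.363)² + (y + 25.404)² = 50.3915509009²
eq3: (x + 25.647)² + (y + 35.430)² = 12.5222761060²
eq2−eq3, eq2−eq1 (x²,y² cancel):
  -124.020·x − 20.052·y = 2327.923527
  -93.166·x + 43.636·y = -295.725158
det = -124.020·43.636 − -20.052·-93.166 = -7279.901352
x = (2327.923527·43.636 − -20.052·-295.725158) / -7279.901352 = -13.139105
y = (-124.020·-295.725158 − 2327.923527·-93.166) / -7279.901352 = -34.830027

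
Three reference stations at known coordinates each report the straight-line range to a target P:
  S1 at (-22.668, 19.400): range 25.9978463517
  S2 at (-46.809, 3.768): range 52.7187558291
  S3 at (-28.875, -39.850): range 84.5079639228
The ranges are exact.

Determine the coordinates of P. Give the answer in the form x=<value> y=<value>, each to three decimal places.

x=-11.409 y=42.833

eq1: (x + 22.668)² + (y − 19.400)² = 25.9978463517²
eq2: (x + 46.809)² + (y − 3.768)² = 52.7187558291²
eq3: (x + 28.875)² + (y + 39.850)² = 84.5079639228²
eq1−eq2, eq1−eq3 (x²,y² cancel):
  -48.282·x − 31.264·y = -788.297120
  -12.414·x − 118.500·y = -4934.118050
det = -48.282·-118.500 − -31.264·-12.414 = 5333.305704
x = (-788.297120·-118.500 − -31.264·-4934.118050) / 5333.305704 = -11.408882
y = (-48.282·-4934.118050 − -788.297120·-12.414) / 5333.305704 = 42.833316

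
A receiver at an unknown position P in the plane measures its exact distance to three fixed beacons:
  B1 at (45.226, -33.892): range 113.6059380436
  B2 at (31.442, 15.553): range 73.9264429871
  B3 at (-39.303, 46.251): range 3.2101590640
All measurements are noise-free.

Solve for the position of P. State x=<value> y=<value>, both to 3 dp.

x=-36.241 y=45.288

eq1: (x − 45.226)² + (y + 33.892)² = 113.6059380436²
eq2: (x − 31.442)² + (y − 15.553)² = 73.9264429871²
eq3: (x + 39.303)² + (y − 46.251)² = 3.2101590640²
eq2−eq3, eq2−eq1 (x²,y² cancel):
  -141.490·x + 61.396·y = 7908.199489
  27.568·x − 98.890·y = -5477.626619
det = -141.490·-98.890 − 61.396·27.568 = 12299.381172
x = (7908.199489·-98.890 − 61.396·-5477.626619) / 12299.381172 = -36.240643
y = (-141.490·-5477.626619 − 7908.199489·27.568) / 12299.381172 = 45.288144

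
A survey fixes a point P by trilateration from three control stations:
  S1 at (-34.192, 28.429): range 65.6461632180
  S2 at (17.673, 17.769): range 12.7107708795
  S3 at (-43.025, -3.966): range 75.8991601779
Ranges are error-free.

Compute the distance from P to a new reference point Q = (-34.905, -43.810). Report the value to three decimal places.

eq1: (x + 34.192)² + (y − 28.429)² = 65.6461632180²
eq2: (x − 17.673)² + (y − 17.769)² = 12.7107708795²
eq3: (x + 43.025)² + (y + 3.966)² = 75.8991601779²
eq3−eq1, eq3−eq2 (x²,y² cancel):
  17.666·x + 64.790·y = 1561.684894
  121.396·x + 43.470·y = 4360.311328
det = 17.666·43.470 − 64.790·121.396 = -7097.305820
x = (1561.684894·43.470 − 64.790·4360.311328) / -7097.305820 = 30.239380
y = (17.666·4360.311328 − 1561.684894·121.396) / -7097.305820 = 15.858558
|P − Q| = √((30.239380 − -34.905)² + (15.858558 − -43.810)²) = 88.340971

88.341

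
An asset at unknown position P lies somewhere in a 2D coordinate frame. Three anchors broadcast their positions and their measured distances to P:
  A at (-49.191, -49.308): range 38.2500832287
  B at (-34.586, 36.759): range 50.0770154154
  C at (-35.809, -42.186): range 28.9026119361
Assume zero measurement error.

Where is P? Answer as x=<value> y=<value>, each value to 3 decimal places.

x=-36.322 y=-13.288

eq1: (x + 49.191)² + (y + 49.308)² = 38.2500832287²
eq2: (x + 34.586)² + (y − 36.759)² = 50.0770154154²
eq3: (x + 35.809)² + (y + 42.186)² = 28.9026119361²
eq2−eq1, eq2−eq3 (x²,y² cancel):
  -29.210·x − 172.134·y = 3348.256474
  -2.446·x − 157.890·y = 2186.874096
det = -29.210·-157.890 − -172.134·-2.446 = 4190.927136
x = (3348.256474·-157.890 − -172.134·2186.874096) / 4190.927136 = -36.321516
y = (-29.210·2186.874096 − 3348.256474·-2.446) / 4190.927136 = -13.287933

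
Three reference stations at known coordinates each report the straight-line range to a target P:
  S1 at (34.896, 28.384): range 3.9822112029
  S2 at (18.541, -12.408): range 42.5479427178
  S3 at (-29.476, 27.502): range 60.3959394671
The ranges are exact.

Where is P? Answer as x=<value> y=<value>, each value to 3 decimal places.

x=30.915 y=28.301

eq1: (x − 34.896)² + (y − 28.384)² = 3.9822112029²
eq2: (x − 18.541)² + (y + 12.408)² = 42.5479427178²
eq3: (x + 29.476)² + (y − 27.502)² = 60.3959394671²
eq1−eq2, eq1−eq3 (x²,y² cancel):
  -32.710·x − 81.584·y = -3320.124550
  -128.744·x − 1.764·y = -4029.999190
det = -32.710·-1.764 − -81.584·-128.744 = -10445.750056
x = (-3320.124550·-1.764 − -81.584·-4029.999190) / -10445.750056 = 30.914655
y = (-32.710·-4029.999190 − -3320.124550·-128.744) / -10445.750056 = 28.300968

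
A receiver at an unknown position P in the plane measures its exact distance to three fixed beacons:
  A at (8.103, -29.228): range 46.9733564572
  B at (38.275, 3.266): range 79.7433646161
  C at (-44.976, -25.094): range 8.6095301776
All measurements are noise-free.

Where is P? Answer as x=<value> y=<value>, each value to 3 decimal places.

eq1: (x − 8.103)² + (y + 29.228)² = 46.9733564572²
eq2: (x − 38.275)² + (y − 3.266)² = 79.7433646161²
eq3: (x + 44.976)² + (y + 25.094)² = 8.6095301776²
eq3−eq1, eq3−eq2 (x²,y² cancel):
  106.158·x − 8.268·y = -3864.987026
  166.502·x + 56.720·y = -7461.787221
det = 106.158·56.720 − -8.268·166.502 = 7397.920296
x = (-3864.987026·56.720 − -8.268·-7461.787221) / 7397.920296 = -37.972310
y = (106.158·-7461.787221 − -3864.987026·166.502) / 7397.920296 = -20.086772

x=-37.972 y=-20.087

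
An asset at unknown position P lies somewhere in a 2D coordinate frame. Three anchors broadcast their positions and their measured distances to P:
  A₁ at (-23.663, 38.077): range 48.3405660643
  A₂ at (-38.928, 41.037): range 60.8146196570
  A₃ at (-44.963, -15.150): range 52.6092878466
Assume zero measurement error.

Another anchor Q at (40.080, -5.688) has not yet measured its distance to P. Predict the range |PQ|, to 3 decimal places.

34.929

eq1: (x + 23.663)² + (y − 38.077)² = 48.3405660643²
eq2: (x + 38.928)² + (y − 41.037)² = 60.8146196570²
eq3: (x + 44.963)² + (y + 15.150)² = 52.6092878466²
eq2−eq3, eq2−eq1 (x²,y² cancel):
  -12.070·x − 112.374·y = -17.549888
  30.530·x − 5.920·y = 171.978582
det = -12.070·-5.920 − -112.374·30.530 = 3502.232620
x = (-17.549888·-5.920 − -112.374·171.978582) / 3502.232620 = 5.547837
y = (-12.070·171.978582 − -17.549888·30.530) / 3502.232620 = -0.439715
|P − Q| = √((5.547837 − 40.080)² + (-0.439715 − -5.688)²) = 34.928710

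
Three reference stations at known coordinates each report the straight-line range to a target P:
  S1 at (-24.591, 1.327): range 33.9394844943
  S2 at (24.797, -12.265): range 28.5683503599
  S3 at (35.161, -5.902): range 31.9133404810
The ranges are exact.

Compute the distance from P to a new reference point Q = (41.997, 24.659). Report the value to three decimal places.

eq1: (x + 24.591)² + (y − 1.327)² = 33.9394844943²
eq2: (x − 24.797)² + (y + 12.265)² = 28.5683503599²
eq3: (x − 35.161)² + (y + 5.902)² = 31.9133404810²
eq3−eq1, eq3−eq2 (x²,y² cancel):
  -119.504·x + 14.458·y = -798.078622
  -20.728·x − 12.726·y = -303.497433
det = -119.504·-12.726 − 14.458·-20.728 = 1820.493328
x = (-798.078622·-12.726 − 14.458·-303.497433) / 1820.493328 = 7.989216
y = (-119.504·-303.497433 − -798.078622·-20.728) / 1820.493328 = 10.835845
|P − Q| = √((7.989216 − 41.997)² + (10.835845 − 24.659)²) = 36.709794

36.710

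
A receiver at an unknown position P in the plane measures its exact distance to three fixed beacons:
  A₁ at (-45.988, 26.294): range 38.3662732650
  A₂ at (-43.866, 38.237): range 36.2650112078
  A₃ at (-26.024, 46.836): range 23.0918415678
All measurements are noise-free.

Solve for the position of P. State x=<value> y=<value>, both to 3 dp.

eq1: (x + 45.988)² + (y − 26.294)² = 38.3662732650²
eq2: (x + 43.866)² + (y − 38.237)² = 36.2650112078²
eq3: (x + 26.024)² + (y − 46.836)² = 23.0918415678²
eq2−eq1, eq2−eq3 (x²,y² cancel):
  -4.244·x − 23.886·y = -736.843431
  35.684·x + 17.198·y = 266.483238
det = -4.244·17.198 − -23.886·35.684 = 779.359712
x = (-736.843431·17.198 − -23.886·266.483238) / 779.359712 = -8.092559
y = (-4.244·266.483238 − -736.843431·35.684) / 779.359712 = 32.286203

x=-8.093 y=32.286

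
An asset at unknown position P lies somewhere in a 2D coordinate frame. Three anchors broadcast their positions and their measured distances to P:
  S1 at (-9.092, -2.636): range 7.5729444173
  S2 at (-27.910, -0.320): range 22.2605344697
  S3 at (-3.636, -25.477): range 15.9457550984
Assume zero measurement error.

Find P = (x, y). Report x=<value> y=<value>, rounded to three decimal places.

x=-7.922 y=-10.118

eq1: (x + 9.092)² + (y + 2.636)² = 7.5729444173²
eq2: (x + 27.910)² + (y + 0.320)² = 22.2605344697²
eq3: (x + 3.636)² + (y + 25.477)² = 15.9457550984²
eq2−eq3, eq2−eq1 (x²,y² cancel):
  48.548·x − 50.314·y = 124.491814
  37.636·x − 4.632·y = -251.275632
det = 48.548·-4.632 − -50.314·37.636 = 1668.743368
x = (124.491814·-4.632 − -50.314·-251.275632) / 1668.743368 = -7.921726
y = (48.548·-251.275632 − 124.491814·37.636) / 1668.743368 = -10.117975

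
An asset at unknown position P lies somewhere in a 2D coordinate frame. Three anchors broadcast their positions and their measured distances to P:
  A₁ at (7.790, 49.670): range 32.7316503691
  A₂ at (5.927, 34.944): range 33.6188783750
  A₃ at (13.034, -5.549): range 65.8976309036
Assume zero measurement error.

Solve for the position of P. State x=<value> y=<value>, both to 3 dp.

eq1: (x − 7.790)² + (y − 49.670)² = 32.7316503691²
eq2: (x − 5.927)² + (y − 34.944)² = 33.6188783750²
eq3: (x − 13.034)² + (y + 5.549)² = 65.8976309036²
eq2−eq3, eq2−eq1 (x²,y² cancel):
  14.214·x − 80.986·y = -4267.804684
  3.726·x + 29.452·y = 1330.448582
det = 14.214·29.452 − -80.986·3.726 = 720.384564
x = (-4267.804684·29.452 − -80.986·1330.448582) / 720.384564 = -24.914019
y = (14.214·1330.448582 − -4267.804684·3.726) / 720.384564 = 48.325350

x=-24.914 y=48.325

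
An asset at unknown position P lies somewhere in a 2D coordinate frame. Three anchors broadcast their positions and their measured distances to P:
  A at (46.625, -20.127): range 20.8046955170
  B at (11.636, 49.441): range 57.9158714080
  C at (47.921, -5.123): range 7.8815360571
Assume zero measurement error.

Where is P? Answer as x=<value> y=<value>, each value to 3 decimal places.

eq1: (x − 46.625)² + (y + 20.127)² = 20.8046955170²
eq2: (x − 11.636)² + (y − 49.441)² = 57.9158714080²
eq3: (x − 47.921)² + (y + 5.123)² = 7.8815360571²
eq1−eq2, eq1−eq3 (x²,y² cancel):
  -69.978·x + 139.136·y = -2920.590582
  2.592·x + 30.008·y = 114.397361
det = -69.978·30.008 − 139.136·2.592 = -2460.540336
x = (-2920.590582·30.008 − 139.136·114.397361) / -2460.540336 = 42.087452
y = (-69.978·114.397361 − -2920.590582·2.592) / -2460.540336 = 0.176842

x=42.087 y=0.177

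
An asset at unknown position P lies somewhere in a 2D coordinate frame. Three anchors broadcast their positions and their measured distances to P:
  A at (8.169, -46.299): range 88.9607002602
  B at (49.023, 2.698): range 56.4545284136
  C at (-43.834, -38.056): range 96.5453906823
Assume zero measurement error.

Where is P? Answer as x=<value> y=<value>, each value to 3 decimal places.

x=9.143 y=42.656

eq1: (x − 8.169)² + (y + 46.299)² = 88.9607002602²
eq2: (x − 49.023)² + (y − 2.698)² = 56.4545284136²
eq3: (x + 43.834)² + (y + 38.056)² = 96.5453906823²
eq3−eq2, eq3−eq1 (x²,y² cancel):
  185.714·x + 81.508·y = 5174.753725
  104.006·x − 16.486·y = 247.657541
det = 185.714·-16.486 − 81.508·104.006 = -11539.002052
x = (5174.753725·-16.486 − 81.508·247.657541) / -11539.002052 = 9.142650
y = (185.714·247.657541 − 5174.753725·104.006) / -11539.002052 = 42.656372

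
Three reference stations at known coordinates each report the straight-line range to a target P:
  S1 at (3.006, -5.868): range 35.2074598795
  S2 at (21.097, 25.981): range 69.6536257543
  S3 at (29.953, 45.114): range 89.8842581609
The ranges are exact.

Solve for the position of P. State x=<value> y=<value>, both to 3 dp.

eq1: (x − 3.006)² + (y + 5.868)² = 35.2074598795²
eq2: (x − 21.097)² + (y − 25.981)² = 69.6536257543²
eq3: (x − 29.953)² + (y − 45.114)² = 89.8842581609²
eq3−eq2, eq3−eq1 (x²,y² cancel):
  -17.712·x − 38.266·y = 1415.192849
  -53.894·x − 101.964·y = 3950.628889
det = -17.712·-101.964 − -38.266·-53.894 = -256.321436
x = (1415.192849·-101.964 − -38.266·3950.628889) / -256.321436 = -26.825854
y = (-17.712·3950.628889 − 1415.192849·-53.894) / -256.321436 = -24.566281

x=-26.826 y=-24.566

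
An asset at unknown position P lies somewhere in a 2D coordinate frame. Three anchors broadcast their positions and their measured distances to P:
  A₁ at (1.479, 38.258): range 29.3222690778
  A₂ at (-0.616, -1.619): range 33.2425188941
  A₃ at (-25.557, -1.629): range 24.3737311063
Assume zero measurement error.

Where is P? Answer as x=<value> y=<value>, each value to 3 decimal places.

eq1: (x − 1.479)² + (y − 38.258)² = 29.3222690778²
eq2: (x + 0.616)² + (y + 1.619)² = 33.2425188941²
eq3: (x + 25.557)² + (y + 1.629)² = 24.3737311063²
eq2−eq1, eq2−eq3 (x²,y² cancel):
  4.190·x + 79.754·y = 1708.130987
  -49.882·x − 0.020·y = 1163.799567
det = 4.190·-0.020 − 79.754·-49.882 = 3978.205228
x = (1708.130987·-0.020 − 79.754·1163.799567) / 3978.205228 = -23.340132
y = (4.190·1163.799567 − 1708.130987·-49.882) / 3978.205228 = 22.643706

x=-23.340 y=22.644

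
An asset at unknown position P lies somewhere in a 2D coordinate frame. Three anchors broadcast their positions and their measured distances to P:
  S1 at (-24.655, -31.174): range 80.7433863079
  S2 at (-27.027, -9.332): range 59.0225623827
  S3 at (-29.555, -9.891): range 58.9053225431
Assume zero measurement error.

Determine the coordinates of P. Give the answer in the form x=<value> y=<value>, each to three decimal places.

x=-43.613 y=47.312

eq1: (x + 24.655)² + (y + 31.174)² = 80.7433863079²
eq2: (x + 27.027)² + (y + 9.332)² = 59.0225623827²
eq3: (x + 29.555)² + (y + 9.891)² = 58.9053225431²
eq3−eq1, eq3−eq2 (x²,y² cancel):
  9.800·x − 42.566·y = -2441.300014
  5.056·x + 1.118·y = -167.610799
det = 9.800·1.118 − -42.566·5.056 = 226.170096
x = (-2441.300014·1.118 − -42.566·-167.610799) / 226.170096 = -43.612727
y = (9.800·-167.610799 − -2441.300014·5.056) / 226.170096 = 47.312298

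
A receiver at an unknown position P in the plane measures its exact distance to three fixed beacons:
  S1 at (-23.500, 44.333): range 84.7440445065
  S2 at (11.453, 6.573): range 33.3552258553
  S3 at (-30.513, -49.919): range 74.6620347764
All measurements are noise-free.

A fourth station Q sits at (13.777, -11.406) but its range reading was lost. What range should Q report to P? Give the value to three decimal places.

22.697

eq1: (x + 23.500)² + (y − 44.333)² = 84.7440445065²
eq2: (x − 11.453)² + (y − 6.573)² = 33.3552258553²
eq3: (x + 30.513)² + (y + 49.919)² = 74.6620347764²
eq3−eq2, eq3−eq1 (x²,y² cancel):
  83.932·x + 112.984·y = 1213.274153
  14.026·x + 188.504·y = -2512.418483
det = 83.932·188.504 − 112.984·14.026 = 14236.804144
x = (1213.274153·188.504 − 112.984·-2512.418483) / 14236.804144 = 36.003173
y = (83.932·-2512.418483 − 1213.274153·14.026) / 14236.804144 = -16.007082
|P − Q| = √((36.003173 − 13.777)² + (-16.007082 − -11.406)²) = 22.697417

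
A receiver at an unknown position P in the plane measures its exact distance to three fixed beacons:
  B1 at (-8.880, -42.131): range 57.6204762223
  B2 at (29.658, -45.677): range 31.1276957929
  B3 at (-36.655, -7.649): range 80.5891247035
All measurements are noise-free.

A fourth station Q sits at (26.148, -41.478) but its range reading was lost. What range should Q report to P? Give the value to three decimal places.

29.321

eq1: (x + 8.880)² + (y + 42.131)² = 57.6204762223²
eq2: (x − 29.658)² + (y + 45.677)² = 31.1276957929²
eq3: (x + 36.655)² + (y + 7.649)² = 80.5891247035²
eq2−eq1, eq2−eq3 (x²,y² cancel):
  -77.076·x + 7.092·y = -3463.295567
  -132.626·x + 76.056·y = -7089.562642
det = -77.076·76.056 − 7.092·-132.626 = -4921.508664
x = (-3463.295567·76.056 − 7.092·-7089.562642) / -4921.508664 = 43.304857
y = (-77.076·-7089.562642 − -3463.295567·-132.626) / -4921.508664 = -17.700282
|P − Q| = √((43.304857 − 26.148)² + (-17.700282 − -41.478)²) = 29.321282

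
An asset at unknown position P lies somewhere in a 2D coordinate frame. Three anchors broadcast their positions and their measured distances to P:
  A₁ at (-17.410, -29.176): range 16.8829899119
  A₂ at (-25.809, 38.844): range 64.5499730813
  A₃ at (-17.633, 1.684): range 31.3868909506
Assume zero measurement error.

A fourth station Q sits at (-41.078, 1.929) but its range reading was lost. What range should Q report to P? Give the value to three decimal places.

28.090

eq1: (x + 17.410)² + (y + 29.176)² = 16.8829899119²
eq2: (x + 25.809)² + (y − 38.844)² = 64.5499730813²
eq3: (x + 17.633)² + (y − 1.684)² = 31.3868909506²
eq2−eq3, eq2−eq1 (x²,y² cancel):
  16.352·x − 74.320·y = 1320.359829
  16.798·x − 136.040·y = 2861.049935
det = 16.352·-136.040 − -74.320·16.798 = -976.098720
x = (1320.359829·-136.040 − -74.320·2861.049935) / -976.098720 = -33.819817
y = (16.352·2861.049935 − 1320.359829·16.798) / -976.098720 = -25.206963
|P − Q| = √((-33.819817 − -41.078)² + (-25.206963 − 1.929)²) = 28.089886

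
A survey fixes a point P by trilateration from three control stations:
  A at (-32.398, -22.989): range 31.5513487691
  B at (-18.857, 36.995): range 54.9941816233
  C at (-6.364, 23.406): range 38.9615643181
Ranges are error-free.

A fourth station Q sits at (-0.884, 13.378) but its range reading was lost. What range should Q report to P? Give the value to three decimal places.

28.680

eq1: (x + 32.398)² + (y + 22.989)² = 31.5513487691²
eq2: (x + 18.857)² + (y − 36.995)² = 54.9941816233²
eq3: (x + 6.364)² + (y − 23.406)² = 38.9615643181²
eq3−eq1, eq3−eq2 (x²,y² cancel):
  -52.068·x − 92.790·y = 1512.299078
  -24.986·x + 27.178·y = -370.481376
det = -52.068·27.178 − -92.790·-24.986 = -3733.555044
x = (1512.299078·27.178 − -92.790·-370.481376) / -3733.555044 = -1.801044
y = (-52.068·-370.481376 − 1512.299078·-24.986) / -3733.555044 = -15.287448
|P − Q| = √((-1.801044 − -0.884)² + (-15.287448 − 13.378)²) = 28.680113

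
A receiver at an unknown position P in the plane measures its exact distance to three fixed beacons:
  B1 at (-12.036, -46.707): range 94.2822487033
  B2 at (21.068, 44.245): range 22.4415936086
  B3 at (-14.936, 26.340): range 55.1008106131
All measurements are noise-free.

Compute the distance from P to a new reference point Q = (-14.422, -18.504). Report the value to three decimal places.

eq1: (x + 12.036)² + (y + 46.707)² = 94.2822487033²
eq2: (x − 21.068)² + (y − 44.245)² = 22.4415936086²
eq3: (x + 14.936)² + (y − 26.340)² = 55.1008106131²
eq3−eq1, eq3−eq2 (x²,y² cancel):
  5.800·x − 146.094·y = -4443.513641
  72.008·x + 35.810·y = 4017.075160
det = 5.800·35.810 − -146.094·72.008 = 10727.634752
x = (-4443.513641·35.810 − -146.094·4017.075160) / 10727.634752 = 39.873501
y = (5.800·4017.075160 − -4443.513641·72.008) / 10727.634752 = 31.998439
|P − Q| = √((39.873501 − -14.422)² + (31.998439 − -18.504)²) = 74.151856

74.152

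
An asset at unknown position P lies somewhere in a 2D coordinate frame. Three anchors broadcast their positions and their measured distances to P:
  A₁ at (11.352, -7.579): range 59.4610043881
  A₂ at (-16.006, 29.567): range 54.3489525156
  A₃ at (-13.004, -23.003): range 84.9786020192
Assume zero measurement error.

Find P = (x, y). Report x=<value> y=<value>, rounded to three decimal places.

x=35.562 y=46.730

eq1: (x − 11.352)² + (y + 7.579)² = 59.4610043881²
eq2: (x + 16.006)² + (y − 29.567)² = 54.3489525156²
eq3: (x + 13.004)² + (y + 23.003)² = 84.9786020192²
eq1−eq2, eq1−eq3 (x²,y² cancel):
  -54.716·x + 74.292·y = 1525.892783
  -48.712·x − 30.848·y = -3173.818878
det = -54.716·-30.848 − 74.292·-48.712 = 5306.791072
x = (1525.892783·-30.848 − 74.292·-3173.818878) / 5306.791072 = 35.561719
y = (-54.716·-3173.818878 − 1525.892783·-48.712) / 5306.791072 = 46.730305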